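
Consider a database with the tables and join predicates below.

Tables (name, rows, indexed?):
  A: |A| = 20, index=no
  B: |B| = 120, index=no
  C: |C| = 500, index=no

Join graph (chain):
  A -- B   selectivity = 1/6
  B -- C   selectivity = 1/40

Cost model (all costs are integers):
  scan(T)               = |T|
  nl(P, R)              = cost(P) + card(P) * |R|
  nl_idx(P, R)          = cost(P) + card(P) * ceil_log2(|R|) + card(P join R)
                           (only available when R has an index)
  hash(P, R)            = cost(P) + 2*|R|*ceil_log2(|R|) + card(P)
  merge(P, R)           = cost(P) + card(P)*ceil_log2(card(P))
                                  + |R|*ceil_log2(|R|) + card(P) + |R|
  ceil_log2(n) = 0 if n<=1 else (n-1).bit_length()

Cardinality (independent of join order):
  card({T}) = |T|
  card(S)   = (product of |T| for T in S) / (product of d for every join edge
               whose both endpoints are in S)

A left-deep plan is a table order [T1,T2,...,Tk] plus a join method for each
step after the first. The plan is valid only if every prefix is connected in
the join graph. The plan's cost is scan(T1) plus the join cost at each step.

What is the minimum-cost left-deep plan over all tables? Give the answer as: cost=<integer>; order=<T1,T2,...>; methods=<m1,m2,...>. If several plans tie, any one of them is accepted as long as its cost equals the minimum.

cost=4380; order=C,B,A; methods=hash,hash

Selinger DP (subsets sized 1..n):
  {A}: scan cost=20, card=20
  {B}: scan cost=120, card=120
  {C}: scan cost=500, card=500
  {AB}: card=400; try (A,hash)→440, (B,merge)→1100, (A,merge)→1200, (B,hash)→1720, (B,nl)→2420, (A,nl)→2520; best=440 via (A,hash)
  {BC}: card=1500; try (B,hash)→2680, (C,merge)→6080, (B,merge)→6460, (C,hash)→9240, (C,nl)→60120, (B,nl)→60500; best=2680 via (B,hash)
  {ABC}: card=5000; try (A,hash)→4380, (C,merge)→9440, (C,hash)→9840, (A,merge)→20800, (A,nl)→32680, (C,nl)→200440; best=4380 via (A,hash)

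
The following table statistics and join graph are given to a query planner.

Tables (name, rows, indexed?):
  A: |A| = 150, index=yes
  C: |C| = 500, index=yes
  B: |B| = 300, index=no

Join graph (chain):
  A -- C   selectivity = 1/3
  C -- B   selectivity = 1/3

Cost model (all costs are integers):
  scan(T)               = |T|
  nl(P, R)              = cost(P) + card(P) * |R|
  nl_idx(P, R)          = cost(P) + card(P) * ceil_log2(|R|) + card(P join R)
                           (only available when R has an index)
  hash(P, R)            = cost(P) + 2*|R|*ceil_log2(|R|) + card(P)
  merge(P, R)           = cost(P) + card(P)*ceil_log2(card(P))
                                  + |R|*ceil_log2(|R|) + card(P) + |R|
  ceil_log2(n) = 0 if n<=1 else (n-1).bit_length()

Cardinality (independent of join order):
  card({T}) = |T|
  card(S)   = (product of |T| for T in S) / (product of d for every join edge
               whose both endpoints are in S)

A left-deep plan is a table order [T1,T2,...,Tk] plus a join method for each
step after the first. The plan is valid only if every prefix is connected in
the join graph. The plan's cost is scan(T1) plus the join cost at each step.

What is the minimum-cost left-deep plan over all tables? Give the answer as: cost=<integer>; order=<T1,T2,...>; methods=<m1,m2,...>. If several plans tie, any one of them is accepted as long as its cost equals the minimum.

cost=33800; order=C,A,B; methods=hash,hash

Selinger DP (subsets sized 1..n):
  {A}: scan cost=150, card=150
  {C}: scan cost=500, card=500
  {B}: scan cost=300, card=300
  {AC}: card=25000; try (A,hash)→3400, (C,merge)→6500, (A,merge)→6850, (C,hash)→9300, (C,nl_idx)→26500, (A,nl_idx)→29500 …(+2); best=3400 via (A,hash)
  {BC}: card=50000; try (B,hash)→6400, (C,merge)→8300, (B,merge)→8500, (C,hash)→9600, (C,nl_idx)→53000, (C,nl)→150300 …(+1); best=6400 via (B,hash)
  {ABC}: card=2500000; try (B,hash)→33800, (A,hash)→58800, (B,merge)→406400, (A,merge)→857750, (A,nl_idx)→2906400, (B,nl)→7503400 …(+1); best=33800 via (B,hash)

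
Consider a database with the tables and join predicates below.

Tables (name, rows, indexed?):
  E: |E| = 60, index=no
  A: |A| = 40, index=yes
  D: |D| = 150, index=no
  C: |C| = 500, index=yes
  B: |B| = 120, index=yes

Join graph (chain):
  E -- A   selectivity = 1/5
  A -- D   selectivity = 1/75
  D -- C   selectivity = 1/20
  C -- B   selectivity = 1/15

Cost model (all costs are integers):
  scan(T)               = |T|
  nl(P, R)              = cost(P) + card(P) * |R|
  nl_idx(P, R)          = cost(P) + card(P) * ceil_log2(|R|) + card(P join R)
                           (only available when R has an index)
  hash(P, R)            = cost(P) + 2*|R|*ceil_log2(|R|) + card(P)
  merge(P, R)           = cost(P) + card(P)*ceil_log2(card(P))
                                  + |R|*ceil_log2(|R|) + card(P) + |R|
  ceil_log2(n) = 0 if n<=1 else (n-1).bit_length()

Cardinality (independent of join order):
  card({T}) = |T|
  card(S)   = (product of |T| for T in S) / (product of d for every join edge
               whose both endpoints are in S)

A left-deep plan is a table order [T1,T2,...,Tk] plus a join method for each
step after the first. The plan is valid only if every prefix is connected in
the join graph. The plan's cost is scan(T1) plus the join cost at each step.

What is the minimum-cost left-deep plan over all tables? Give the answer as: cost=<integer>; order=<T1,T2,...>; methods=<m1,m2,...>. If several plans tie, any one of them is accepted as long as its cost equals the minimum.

Selinger DP (subsets sized 1..n):
  {E}: scan cost=60, card=60
  {A}: scan cost=40, card=40
  {D}: scan cost=150, card=150
  {C}: scan cost=500, card=500
  {B}: scan cost=120, card=120
  {AE}: card=480; try (A,hash)→600, (E,merge)→740, (A,merge)→760, (E,hash)→800, (A,nl_idx)→900, (E,nl)→2440 …(+1); best=600 via (A,hash)
  {AD}: card=80; try (A,hash)→780, (A,nl_idx)→1130, (D,merge)→1670, (A,merge)→1780, (D,hash)→2480, (D,nl)→6040 …(+1); best=780 via (A,hash)
  {CD}: card=3750; try (D,hash)→3400, (C,nl_idx)→5250, (C,merge)→6500, (D,merge)→6850, (C,hash)→9300, (C,nl)→75150 …(+1); best=3400 via (D,hash)
  {BC}: card=4000; try (B,hash)→2680, (C,nl_idx)→5200, (C,merge)→6080, (B,merge)→6460, (B,nl_idx)→8000, (C,hash)→9240 …(+2); best=2680 via (B,hash)
  {ADE}: card=960; try (E,hash)→1580, (E,merge)→1840, (D,hash)→3480, (E,nl)→5580, (D,merge)→6750, (D,nl)→72600; best=1580 via (E,hash)
  {ACD}: card=2000; try (C,nl_idx)→3500, (C,merge)→6420, (A,hash)→7630, (C,hash)→9860, (A,nl_idx)→27900, (C,nl)→40780 …(+2); best=3500 via (C,nl_idx)
  {BCD}: card=30000; try (B,hash)→8830, (D,hash)→9080, (B,merge)→53110, (D,merge)→56030, (B,nl_idx)→59650, (B,nl)→453400 …(+1); best=8830 via (B,hash)
  {ACDE}: card=24000; try (E,hash)→6220, (C,hash)→11540, (C,merge)→17140, (E,merge)→27920, (C,nl_idx)→34220, (E,nl)→123500 …(+1); best=6220 via (E,hash)
  {ABCD}: card=16000; try (B,hash)→7180, (B,merge)→28460, (B,nl_idx)→33500, (A,hash)→39310, (A,nl_idx)→204830, (B,nl)→243500 …(+2); best=7180 via (B,hash)
  {ABCDE}: card=192000; try (E,hash)→23900, (B,hash)→31900, (E,merge)→247600, (B,nl_idx)→366220, (B,merge)→391180, (E,nl)→967180 …(+1); best=23900 via (E,hash)

cost=23900; order=D,A,C,B,E; methods=hash,nl_idx,hash,hash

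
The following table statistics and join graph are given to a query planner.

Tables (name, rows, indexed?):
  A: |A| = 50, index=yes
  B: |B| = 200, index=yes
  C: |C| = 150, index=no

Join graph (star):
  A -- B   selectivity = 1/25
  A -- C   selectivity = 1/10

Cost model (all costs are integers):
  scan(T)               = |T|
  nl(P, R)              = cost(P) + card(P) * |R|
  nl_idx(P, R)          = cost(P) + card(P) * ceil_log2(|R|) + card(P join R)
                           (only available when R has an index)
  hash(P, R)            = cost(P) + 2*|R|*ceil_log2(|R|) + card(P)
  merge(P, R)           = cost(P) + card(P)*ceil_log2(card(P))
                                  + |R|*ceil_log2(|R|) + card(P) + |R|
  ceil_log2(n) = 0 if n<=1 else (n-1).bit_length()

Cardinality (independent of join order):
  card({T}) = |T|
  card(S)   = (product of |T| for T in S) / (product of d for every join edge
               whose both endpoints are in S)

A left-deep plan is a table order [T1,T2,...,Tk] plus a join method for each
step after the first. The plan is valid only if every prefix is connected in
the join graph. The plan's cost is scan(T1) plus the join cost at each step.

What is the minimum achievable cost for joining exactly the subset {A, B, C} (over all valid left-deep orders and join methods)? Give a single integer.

3650

Selinger DP over subsets of {A,B,C}:
  {A}: scan cost=50, card=50
  {B}: scan cost=200, card=200
  {C}: scan cost=150, card=150
  {AB}: card=400; try (B,nl_idx)→850, (A,hash)→1000, (A,nl_idx)→1800, (B,merge)→2200, (A,merge)→2350, (B,hash)→3300 …(+2); best=850 via (B,nl_idx)
  {AC}: card=750; try (A,hash)→900, (C,merge)→1750, (A,nl_idx)→1800, (A,merge)→1850, (C,hash)→2500, (C,nl)→7550 …(+1); best=900 via (A,hash)
  {ABC}: card=6000; try (C,hash)→3650, (B,hash)→4850, (C,merge)→6200, (B,merge)→10950, (B,nl_idx)→12900, (C,nl)→60850 …(+1); best=3650 via (C,hash)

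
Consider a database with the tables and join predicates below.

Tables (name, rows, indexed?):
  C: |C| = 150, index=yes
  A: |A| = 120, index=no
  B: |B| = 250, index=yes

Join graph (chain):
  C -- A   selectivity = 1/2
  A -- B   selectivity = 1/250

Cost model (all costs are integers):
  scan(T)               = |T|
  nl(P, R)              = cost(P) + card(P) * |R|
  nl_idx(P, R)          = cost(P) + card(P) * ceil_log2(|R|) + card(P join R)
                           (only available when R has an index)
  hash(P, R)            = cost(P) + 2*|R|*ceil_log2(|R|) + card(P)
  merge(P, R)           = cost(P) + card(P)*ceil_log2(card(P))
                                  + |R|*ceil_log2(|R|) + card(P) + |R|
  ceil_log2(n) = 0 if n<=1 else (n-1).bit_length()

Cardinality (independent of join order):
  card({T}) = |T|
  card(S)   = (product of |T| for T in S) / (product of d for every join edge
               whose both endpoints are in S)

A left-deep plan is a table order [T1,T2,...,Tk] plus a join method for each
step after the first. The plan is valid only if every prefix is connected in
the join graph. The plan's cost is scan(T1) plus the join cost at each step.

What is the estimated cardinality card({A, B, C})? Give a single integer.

Tables in S: A(120), B(250), C(150)
Edges inside S: C-A(d=2), A-B(d=250)
numerator = 120 * 250 * 150 = 4500000
denominator = 2 * 250 = 500
card(S) = 4500000 / 500 = 9000

9000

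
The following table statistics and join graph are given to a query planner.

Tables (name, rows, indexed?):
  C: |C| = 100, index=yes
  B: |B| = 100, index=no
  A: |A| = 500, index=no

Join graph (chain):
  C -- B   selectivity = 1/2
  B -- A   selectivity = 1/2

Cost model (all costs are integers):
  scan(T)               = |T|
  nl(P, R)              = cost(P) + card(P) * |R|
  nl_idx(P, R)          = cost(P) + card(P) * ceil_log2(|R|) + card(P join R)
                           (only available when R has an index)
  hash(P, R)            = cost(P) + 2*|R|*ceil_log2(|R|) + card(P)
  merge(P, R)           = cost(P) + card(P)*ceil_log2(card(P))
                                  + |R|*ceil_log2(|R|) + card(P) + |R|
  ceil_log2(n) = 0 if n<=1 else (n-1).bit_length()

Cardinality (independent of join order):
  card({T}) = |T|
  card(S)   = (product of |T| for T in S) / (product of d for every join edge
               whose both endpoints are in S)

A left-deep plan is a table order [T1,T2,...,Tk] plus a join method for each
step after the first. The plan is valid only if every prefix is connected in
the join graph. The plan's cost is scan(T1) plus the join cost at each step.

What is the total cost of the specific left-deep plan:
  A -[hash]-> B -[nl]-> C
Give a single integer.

step 1: scan A: cost=500, card=500
step 2: join B via hash
    card(P join B) = 500*100/(2) = 25000
    cost = 500 + 2*100*7 + 500 = 2400
step 3: join C via nl
    card(P join C) = 25000*100/(2) = 1250000
    cost = 2400 + 25000*100 = 2502400

2502400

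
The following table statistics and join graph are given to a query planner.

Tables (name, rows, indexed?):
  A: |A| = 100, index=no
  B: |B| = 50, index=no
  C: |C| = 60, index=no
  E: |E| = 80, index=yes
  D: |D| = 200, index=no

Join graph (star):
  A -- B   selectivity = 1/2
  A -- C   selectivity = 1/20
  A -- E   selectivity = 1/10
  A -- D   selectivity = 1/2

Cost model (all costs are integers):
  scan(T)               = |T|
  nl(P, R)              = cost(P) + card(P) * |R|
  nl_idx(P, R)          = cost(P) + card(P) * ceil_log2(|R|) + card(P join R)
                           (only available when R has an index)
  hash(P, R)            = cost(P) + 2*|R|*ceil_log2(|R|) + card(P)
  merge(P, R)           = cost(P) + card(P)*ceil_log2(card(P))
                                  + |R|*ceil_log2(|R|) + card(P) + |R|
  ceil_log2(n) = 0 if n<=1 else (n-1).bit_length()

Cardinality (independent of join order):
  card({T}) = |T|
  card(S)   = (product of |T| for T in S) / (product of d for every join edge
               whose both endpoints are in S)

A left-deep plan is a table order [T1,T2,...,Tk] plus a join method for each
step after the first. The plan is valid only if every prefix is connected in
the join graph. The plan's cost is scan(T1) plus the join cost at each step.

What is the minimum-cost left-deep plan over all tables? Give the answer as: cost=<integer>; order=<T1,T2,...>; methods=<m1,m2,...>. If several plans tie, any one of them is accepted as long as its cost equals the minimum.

cost=68540; order=A,C,E,B,D; methods=hash,hash,hash,hash

Selinger DP (subsets sized 1..n):
  {A}: scan cost=100, card=100
  {B}: scan cost=50, card=50
  {C}: scan cost=60, card=60
  {E}: scan cost=80, card=80
  {D}: scan cost=200, card=200
  {AB}: card=2500; try (B,hash)→800, (A,merge)→1200, (B,merge)→1250, (A,hash)→1500, (A,nl)→5050, (B,nl)→5100; best=800 via (B,hash)
  {AC}: card=300; try (C,hash)→920, (A,merge)→1280, (C,merge)→1320, (A,hash)→1520, (A,nl)→6060, (C,nl)→6100; best=920 via (C,hash)
  {AE}: card=800; try (E,hash)→1320, (A,merge)→1520, (E,merge)→1540, (A,hash)→1560, (E,nl_idx)→1600, (A,nl)→8080 …(+1); best=1320 via (E,hash)
  {AD}: card=10000; try (A,hash)→1800, (D,merge)→2700, (A,merge)→2800, (D,hash)→3400, (D,nl)→20100, (A,nl)→20200; best=1800 via (A,hash)
  {ABC}: card=7500; try (B,hash)→1820, (C,hash)→4020, (B,merge)→4270, (B,nl)→15920, (C,merge)→33720, (C,nl)→150800; best=1820 via (B,hash)
  {ABE}: card=20000; try (B,hash)→2720, (E,hash)→4420, (B,merge)→10470, (E,merge)→33940, (E,nl_idx)→38300, (B,nl)→41320 …(+1); best=2720 via (B,hash)
  {ABD}: card=250000; try (D,hash)→6500, (B,hash)→12400, (D,merge)→35100, (B,merge)→152150, (D,nl)→500800, (B,nl)→501800; best=6500 via (D,hash)
  {ACE}: card=2400; try (E,hash)→2340, (C,hash)→2840, (E,merge)→4560, (E,nl_idx)→5420, (C,merge)→10540, (E,nl)→24920 …(+1); best=2340 via (E,hash)
  {ACD}: card=30000; try (D,hash)→4420, (D,merge)→5720, (C,hash)→12520, (D,nl)→60920, (C,merge)→152220, (C,nl)→601800; best=4420 via (D,hash)
  {ADE}: card=80000; try (D,hash)→5320, (D,merge)→11920, (E,hash)→12920, (E,nl_idx)→151800, (E,merge)→152440, (D,nl)→161320 …(+1); best=5320 via (D,hash)
  {ABCE}: card=60000; try (B,hash)→5340, (E,hash)→10440, (C,hash)→23440, (B,merge)→33890, (E,merge)→107460, (E,nl_idx)→114320 …(+4); best=5340 via (B,hash)
  {ABCD}: card=750000; try (D,hash)→12520, (B,hash)→35020, (D,merge)→108620, (C,hash)→257220, (B,merge)→484770, (D,nl)→1501820 …(+3); best=12520 via (D,hash)
  {ABDE}: card=2000000; try (D,hash)→25920, (B,hash)→85920, (E,hash)→257620, (D,merge)→324520, (B,merge)→1445670, (E,nl_idx)→3756500 …(+4); best=25920 via (D,hash)
  {ACDE}: card=240000; try (D,hash)→7940, (D,merge)→35340, (E,hash)→35540, (C,hash)→86040, (E,nl_idx)→454420, (D,nl)→482340 …(+4); best=7940 via (D,hash)
  {ABCDE}: card=6000000; try (D,hash)→68540, (B,hash)→248540, (E,hash)→763640, (D,merge)→1027140, (C,hash)→2026640, (B,merge)→4568290 …(+7); best=68540 via (D,hash)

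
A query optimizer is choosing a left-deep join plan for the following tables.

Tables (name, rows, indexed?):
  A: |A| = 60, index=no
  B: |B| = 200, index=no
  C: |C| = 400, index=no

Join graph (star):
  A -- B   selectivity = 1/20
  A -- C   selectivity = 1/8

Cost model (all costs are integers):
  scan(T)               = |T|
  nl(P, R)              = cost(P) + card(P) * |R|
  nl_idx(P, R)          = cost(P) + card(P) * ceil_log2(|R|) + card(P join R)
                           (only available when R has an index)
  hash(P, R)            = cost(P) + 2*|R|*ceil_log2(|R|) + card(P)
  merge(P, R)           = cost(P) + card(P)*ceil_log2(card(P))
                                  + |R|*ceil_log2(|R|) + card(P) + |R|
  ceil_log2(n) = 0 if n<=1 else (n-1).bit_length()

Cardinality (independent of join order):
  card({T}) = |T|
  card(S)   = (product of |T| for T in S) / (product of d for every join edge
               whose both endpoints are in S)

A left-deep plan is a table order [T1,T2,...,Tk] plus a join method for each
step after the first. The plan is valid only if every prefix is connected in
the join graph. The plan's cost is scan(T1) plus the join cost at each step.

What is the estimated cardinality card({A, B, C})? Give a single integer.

30000

Tables in S: A(60), B(200), C(400)
Edges inside S: A-B(d=20), A-C(d=8)
numerator = 60 * 200 * 400 = 4800000
denominator = 20 * 8 = 160
card(S) = 4800000 / 160 = 30000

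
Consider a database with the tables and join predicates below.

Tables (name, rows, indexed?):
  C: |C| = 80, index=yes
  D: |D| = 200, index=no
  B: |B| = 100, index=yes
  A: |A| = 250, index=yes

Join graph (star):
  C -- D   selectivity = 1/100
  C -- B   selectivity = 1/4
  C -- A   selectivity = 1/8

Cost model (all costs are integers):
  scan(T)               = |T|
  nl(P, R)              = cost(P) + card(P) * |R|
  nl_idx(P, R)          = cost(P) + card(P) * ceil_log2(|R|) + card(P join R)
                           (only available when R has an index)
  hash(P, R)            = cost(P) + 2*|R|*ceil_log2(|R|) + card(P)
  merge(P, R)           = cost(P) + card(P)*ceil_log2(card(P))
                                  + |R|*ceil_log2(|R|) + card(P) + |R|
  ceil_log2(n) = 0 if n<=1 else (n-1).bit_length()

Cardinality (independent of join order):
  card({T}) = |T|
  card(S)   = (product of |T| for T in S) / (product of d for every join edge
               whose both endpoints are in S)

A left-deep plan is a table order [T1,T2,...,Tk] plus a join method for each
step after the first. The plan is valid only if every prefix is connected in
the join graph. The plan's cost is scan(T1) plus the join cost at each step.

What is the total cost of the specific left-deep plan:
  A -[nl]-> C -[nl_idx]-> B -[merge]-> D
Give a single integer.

1164550

step 1: scan A: cost=250, card=250
step 2: join C via nl
    card(P join C) = 250*80/(8) = 2500
    cost = 250 + 250*80 = 20250
step 3: join B via nl_idx
    card(P join B) = 2500*100/(4) = 62500
    cost = 20250 + 2500*7 + 62500 = 100250
step 4: join D via merge
    card(P join D) = 62500*200/(100) = 125000
    cost = 100250 + 62500*16 + 200*8 + 62500 + 200 = 1164550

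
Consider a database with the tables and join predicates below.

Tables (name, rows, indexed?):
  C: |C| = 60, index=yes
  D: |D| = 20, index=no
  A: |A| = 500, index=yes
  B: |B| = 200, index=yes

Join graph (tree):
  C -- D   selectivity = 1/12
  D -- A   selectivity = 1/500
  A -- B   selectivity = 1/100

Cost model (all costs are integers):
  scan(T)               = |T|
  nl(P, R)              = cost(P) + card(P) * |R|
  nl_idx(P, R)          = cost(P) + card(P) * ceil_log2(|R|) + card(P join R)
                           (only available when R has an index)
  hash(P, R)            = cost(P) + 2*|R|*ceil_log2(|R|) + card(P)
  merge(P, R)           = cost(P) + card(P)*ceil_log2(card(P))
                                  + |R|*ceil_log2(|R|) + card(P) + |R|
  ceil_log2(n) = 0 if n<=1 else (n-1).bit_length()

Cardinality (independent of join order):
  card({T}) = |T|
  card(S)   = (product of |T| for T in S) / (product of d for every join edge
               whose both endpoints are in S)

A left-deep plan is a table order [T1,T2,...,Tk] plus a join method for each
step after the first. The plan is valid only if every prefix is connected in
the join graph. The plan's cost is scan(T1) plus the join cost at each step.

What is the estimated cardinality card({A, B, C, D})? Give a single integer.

Tables in S: A(500), B(200), C(60), D(20)
Edges inside S: C-D(d=12), D-A(d=500), A-B(d=100)
numerator = 500 * 200 * 60 * 20 = 120000000
denominator = 12 * 500 * 100 = 600000
card(S) = 120000000 / 600000 = 200

200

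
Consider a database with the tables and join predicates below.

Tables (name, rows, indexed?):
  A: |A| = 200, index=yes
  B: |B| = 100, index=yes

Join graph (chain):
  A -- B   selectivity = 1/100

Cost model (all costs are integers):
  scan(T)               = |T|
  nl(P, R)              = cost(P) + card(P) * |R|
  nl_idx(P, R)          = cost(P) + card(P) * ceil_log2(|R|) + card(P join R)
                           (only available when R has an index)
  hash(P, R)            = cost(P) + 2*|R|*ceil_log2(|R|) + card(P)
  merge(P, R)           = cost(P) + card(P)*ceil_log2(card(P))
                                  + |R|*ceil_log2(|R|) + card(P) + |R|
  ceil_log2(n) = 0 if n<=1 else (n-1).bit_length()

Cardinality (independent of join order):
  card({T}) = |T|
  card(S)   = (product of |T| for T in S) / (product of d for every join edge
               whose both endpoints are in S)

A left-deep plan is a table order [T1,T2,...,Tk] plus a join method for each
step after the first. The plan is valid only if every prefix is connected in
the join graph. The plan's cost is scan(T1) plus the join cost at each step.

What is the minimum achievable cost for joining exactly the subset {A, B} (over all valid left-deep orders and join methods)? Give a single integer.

Selinger DP over subsets of {A,B}:
  {A}: scan cost=200, card=200
  {B}: scan cost=100, card=100
  {AB}: card=200; try (A,nl_idx)→1100, (B,hash)→1800, (B,nl_idx)→1800, (A,merge)→2700, (B,merge)→2800, (A,hash)→3400 …(+2); best=1100 via (A,nl_idx)

1100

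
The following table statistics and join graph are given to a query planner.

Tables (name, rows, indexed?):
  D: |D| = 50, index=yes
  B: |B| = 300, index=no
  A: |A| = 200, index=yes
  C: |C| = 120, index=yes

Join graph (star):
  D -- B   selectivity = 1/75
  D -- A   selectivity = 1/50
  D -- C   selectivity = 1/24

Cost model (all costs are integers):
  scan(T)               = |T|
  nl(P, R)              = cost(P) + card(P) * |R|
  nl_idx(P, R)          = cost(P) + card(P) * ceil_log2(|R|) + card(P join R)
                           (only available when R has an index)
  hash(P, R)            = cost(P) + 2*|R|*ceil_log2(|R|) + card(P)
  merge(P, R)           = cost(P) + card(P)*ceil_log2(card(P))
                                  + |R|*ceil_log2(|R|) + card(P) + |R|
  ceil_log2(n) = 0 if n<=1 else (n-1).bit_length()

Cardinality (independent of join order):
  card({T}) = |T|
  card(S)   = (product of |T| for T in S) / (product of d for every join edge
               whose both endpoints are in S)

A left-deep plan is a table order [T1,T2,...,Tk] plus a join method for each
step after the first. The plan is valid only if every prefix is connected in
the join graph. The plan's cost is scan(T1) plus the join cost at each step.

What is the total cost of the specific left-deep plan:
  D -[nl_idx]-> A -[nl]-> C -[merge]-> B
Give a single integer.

38650

step 1: scan D: cost=50, card=50
step 2: join A via nl_idx
    card(P join A) = 50*200/(50) = 200
    cost = 50 + 50*8 + 200 = 650
step 3: join C via nl
    card(P join C) = 200*120/(24) = 1000
    cost = 650 + 200*120 = 24650
step 4: join B via merge
    card(P join B) = 1000*300/(75) = 4000
    cost = 24650 + 1000*10 + 300*9 + 1000 + 300 = 38650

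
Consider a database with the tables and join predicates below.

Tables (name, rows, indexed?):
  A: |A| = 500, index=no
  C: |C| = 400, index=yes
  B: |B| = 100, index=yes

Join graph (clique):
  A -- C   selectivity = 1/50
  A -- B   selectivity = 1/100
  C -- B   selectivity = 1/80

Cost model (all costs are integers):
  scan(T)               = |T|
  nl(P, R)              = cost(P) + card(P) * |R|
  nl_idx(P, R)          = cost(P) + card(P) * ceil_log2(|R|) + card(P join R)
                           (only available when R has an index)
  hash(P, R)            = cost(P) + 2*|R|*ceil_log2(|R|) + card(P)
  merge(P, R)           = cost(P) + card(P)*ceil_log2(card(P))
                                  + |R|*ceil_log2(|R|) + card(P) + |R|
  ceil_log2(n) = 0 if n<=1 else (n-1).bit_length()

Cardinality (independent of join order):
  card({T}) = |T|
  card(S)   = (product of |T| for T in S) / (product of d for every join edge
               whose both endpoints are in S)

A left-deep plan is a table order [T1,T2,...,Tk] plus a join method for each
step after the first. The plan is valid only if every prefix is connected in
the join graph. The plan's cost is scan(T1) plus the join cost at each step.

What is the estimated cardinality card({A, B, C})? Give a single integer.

Tables in S: A(500), B(100), C(400)
Edges inside S: A-C(d=50), A-B(d=100), C-B(d=80)
numerator = 500 * 100 * 400 = 20000000
denominator = 50 * 100 * 80 = 400000
card(S) = 20000000 / 400000 = 50

50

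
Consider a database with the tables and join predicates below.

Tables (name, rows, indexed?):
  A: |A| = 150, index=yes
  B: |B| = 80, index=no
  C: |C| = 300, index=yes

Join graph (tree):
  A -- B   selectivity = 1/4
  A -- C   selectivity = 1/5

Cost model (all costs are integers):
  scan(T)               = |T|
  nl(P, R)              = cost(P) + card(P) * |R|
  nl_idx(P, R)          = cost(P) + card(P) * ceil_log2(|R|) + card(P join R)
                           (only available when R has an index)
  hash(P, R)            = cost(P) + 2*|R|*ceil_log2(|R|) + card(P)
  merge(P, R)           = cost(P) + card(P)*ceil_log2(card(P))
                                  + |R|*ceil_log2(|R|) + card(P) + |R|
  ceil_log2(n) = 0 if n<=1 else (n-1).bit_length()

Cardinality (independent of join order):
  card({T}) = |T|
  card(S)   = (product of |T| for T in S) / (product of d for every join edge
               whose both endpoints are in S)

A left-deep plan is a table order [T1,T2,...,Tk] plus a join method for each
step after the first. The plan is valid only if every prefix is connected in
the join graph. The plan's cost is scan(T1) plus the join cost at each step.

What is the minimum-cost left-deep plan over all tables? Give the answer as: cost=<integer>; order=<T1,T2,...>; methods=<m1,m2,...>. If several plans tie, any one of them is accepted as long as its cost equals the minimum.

Selinger DP (subsets sized 1..n):
  {A}: scan cost=150, card=150
  {B}: scan cost=80, card=80
  {C}: scan cost=300, card=300
  {AB}: card=3000; try (B,hash)→1420, (A,merge)→2070, (B,merge)→2140, (A,hash)→2560, (A,nl_idx)→3720, (A,nl)→12080 …(+1); best=1420 via (B,hash)
  {AC}: card=9000; try (A,hash)→3000, (C,merge)→4500, (A,merge)→4650, (C,hash)→5700, (C,nl_idx)→10500, (A,nl_idx)→11700 …(+2); best=3000 via (A,hash)
  {ABC}: card=180000; try (C,hash)→9820, (B,hash)→13120, (C,merge)→43420, (B,merge)→138640, (C,nl_idx)→208420, (B,nl)→723000 …(+1); best=9820 via (C,hash)

cost=9820; order=A,B,C; methods=hash,hash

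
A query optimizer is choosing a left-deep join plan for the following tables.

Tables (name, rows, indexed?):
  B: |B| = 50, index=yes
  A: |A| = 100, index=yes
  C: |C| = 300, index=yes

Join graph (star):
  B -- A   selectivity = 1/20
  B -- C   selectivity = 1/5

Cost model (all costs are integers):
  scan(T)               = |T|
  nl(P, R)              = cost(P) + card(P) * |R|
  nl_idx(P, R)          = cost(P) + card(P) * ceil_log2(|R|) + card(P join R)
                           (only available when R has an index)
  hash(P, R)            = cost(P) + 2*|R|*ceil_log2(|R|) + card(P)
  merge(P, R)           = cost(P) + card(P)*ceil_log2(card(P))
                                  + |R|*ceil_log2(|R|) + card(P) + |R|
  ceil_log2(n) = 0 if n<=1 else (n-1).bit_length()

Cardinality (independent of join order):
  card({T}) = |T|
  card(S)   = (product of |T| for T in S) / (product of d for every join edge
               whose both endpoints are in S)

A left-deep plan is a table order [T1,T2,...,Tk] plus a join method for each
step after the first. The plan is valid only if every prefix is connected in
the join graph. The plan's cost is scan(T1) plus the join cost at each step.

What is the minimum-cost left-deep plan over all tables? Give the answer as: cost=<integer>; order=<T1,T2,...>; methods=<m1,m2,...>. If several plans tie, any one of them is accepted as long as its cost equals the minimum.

Selinger DP (subsets sized 1..n):
  {B}: scan cost=50, card=50
  {A}: scan cost=100, card=100
  {C}: scan cost=300, card=300
  {AB}: card=250; try (A,nl_idx)→650, (B,hash)→800, (B,nl_idx)→950, (A,merge)→1200, (B,merge)→1250, (A,hash)→1500 …(+2); best=650 via (A,nl_idx)
  {BC}: card=3000; try (B,hash)→1200, (C,merge)→3400, (C,nl_idx)→3500, (B,merge)→3650, (B,nl_idx)→5100, (C,hash)→5500 …(+2); best=1200 via (B,hash)
  {ABC}: card=15000; try (A,hash)→5600, (C,merge)→5900, (C,hash)→6300, (C,nl_idx)→17900, (A,nl_idx)→37200, (A,merge)→41000 …(+2); best=5600 via (A,hash)

cost=5600; order=C,B,A; methods=hash,hash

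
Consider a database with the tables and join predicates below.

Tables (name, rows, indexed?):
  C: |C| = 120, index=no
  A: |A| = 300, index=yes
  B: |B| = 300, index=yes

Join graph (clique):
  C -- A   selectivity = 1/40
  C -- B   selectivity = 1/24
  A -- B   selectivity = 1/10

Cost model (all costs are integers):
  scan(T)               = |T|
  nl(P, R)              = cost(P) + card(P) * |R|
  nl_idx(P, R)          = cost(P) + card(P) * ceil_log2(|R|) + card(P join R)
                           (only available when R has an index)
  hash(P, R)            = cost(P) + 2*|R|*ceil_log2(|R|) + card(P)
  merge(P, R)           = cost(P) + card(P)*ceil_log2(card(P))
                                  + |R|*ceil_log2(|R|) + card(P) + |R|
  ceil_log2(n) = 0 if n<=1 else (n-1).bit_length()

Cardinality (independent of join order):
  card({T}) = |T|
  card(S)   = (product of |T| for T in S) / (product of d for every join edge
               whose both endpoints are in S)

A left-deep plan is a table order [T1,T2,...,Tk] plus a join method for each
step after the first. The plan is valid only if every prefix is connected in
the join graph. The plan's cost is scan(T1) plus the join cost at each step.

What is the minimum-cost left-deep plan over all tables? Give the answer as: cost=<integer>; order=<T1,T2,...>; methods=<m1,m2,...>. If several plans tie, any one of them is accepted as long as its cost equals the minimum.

Selinger DP (subsets sized 1..n):
  {C}: scan cost=120, card=120
  {A}: scan cost=300, card=300
  {B}: scan cost=300, card=300
  {AC}: card=900; try (A,nl_idx)→2100, (C,hash)→2280, (A,merge)→4080, (C,merge)→4260, (A,hash)→5640, (A,nl)→36120 …(+1); best=2100 via (A,nl_idx)
  {BC}: card=1500; try (C,hash)→2280, (B,nl_idx)→2700, (B,merge)→4080, (C,merge)→4260, (B,hash)→5640, (B,nl)→36120 …(+1); best=2280 via (C,hash)
  {AB}: card=9000; try (B,hash)→6000, (A,hash)→6000, (B,merge)→6300, (A,merge)→6300, (B,nl_idx)→12000, (A,nl_idx)→12000 …(+2); best=6000 via (B,hash)
  {ABC}: card=1125; try (B,hash)→8400, (A,hash)→9180, (B,nl_idx)→11325, (B,merge)→15000, (C,hash)→16680, (A,nl_idx)→16905 …(+5); best=8400 via (B,hash)

cost=8400; order=C,A,B; methods=nl_idx,hash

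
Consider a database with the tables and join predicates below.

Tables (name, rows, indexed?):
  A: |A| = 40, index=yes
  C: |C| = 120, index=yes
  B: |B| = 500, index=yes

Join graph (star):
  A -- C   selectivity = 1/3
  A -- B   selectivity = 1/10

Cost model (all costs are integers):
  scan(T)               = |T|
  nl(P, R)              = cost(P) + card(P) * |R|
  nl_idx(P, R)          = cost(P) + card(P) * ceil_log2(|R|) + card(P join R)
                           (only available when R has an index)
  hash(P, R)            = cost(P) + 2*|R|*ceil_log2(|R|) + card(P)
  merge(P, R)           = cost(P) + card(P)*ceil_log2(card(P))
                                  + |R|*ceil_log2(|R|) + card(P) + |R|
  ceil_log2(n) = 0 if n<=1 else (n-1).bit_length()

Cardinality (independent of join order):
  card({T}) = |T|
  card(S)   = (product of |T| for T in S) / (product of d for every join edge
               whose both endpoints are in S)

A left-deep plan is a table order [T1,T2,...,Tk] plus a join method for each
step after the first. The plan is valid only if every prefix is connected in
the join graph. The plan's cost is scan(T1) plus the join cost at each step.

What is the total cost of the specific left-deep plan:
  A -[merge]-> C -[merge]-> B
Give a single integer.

step 1: scan A: cost=40, card=40
step 2: join C via merge
    card(P join C) = 40*120/(3) = 1600
    cost = 40 + 40*6 + 120*7 + 40 + 120 = 1280
step 3: join B via merge
    card(P join B) = 1600*500/(10) = 80000
    cost = 1280 + 1600*11 + 500*9 + 1600 + 500 = 25480

25480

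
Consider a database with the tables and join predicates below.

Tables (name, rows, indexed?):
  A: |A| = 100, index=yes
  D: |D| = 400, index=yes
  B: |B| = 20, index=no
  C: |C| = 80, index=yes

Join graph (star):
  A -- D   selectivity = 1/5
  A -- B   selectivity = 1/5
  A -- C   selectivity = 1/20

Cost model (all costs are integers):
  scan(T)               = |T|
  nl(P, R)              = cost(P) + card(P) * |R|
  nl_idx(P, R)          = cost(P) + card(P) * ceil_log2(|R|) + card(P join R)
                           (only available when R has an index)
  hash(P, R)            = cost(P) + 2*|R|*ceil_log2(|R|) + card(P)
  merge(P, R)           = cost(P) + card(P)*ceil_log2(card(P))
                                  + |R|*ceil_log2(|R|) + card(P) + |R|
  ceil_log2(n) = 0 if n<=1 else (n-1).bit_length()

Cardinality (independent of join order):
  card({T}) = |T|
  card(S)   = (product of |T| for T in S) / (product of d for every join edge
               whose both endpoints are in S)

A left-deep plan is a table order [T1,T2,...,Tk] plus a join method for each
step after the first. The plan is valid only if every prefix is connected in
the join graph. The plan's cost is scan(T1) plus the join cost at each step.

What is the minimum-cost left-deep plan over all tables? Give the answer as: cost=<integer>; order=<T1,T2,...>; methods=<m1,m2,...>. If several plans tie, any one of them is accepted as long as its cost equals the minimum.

Selinger DP (subsets sized 1..n):
  {A}: scan cost=100, card=100
  {D}: scan cost=400, card=400
  {B}: scan cost=20, card=20
  {C}: scan cost=80, card=80
  {AD}: card=8000; try (A,hash)→2200, (D,merge)→4900, (A,merge)→5200, (D,hash)→7400, (D,nl_idx)→9000, (A,nl_idx)→11200 …(+2); best=2200 via (A,hash)
  {AB}: card=400; try (B,hash)→400, (A,nl_idx)→560, (A,merge)→940, (B,merge)→1020, (A,hash)→1440, (A,nl)→2020 …(+1); best=400 via (B,hash)
  {AC}: card=400; try (A,nl_idx)→1040, (C,nl_idx)→1200, (C,hash)→1320, (A,merge)→1520, (C,merge)→1540, (A,hash)→1560 …(+2); best=1040 via (A,nl_idx)
  {ABD}: card=32000; try (D,hash)→8000, (D,merge)→8400, (B,hash)→10400, (D,nl_idx)→36000, (B,merge)→114320, (D,nl)→160400 …(+1); best=8000 via (D,hash)
  {ACD}: card=32000; try (D,hash)→8640, (D,merge)→9040, (C,hash)→11320, (D,nl_idx)→36640, (C,nl_idx)→90200, (C,merge)→114840 …(+2); best=8640 via (D,hash)
  {ABC}: card=1600; try (B,hash)→1640, (C,hash)→1920, (C,nl_idx)→4800, (C,merge)→5040, (B,merge)→5160, (B,nl)→9040 …(+1); best=1640 via (B,hash)
  {ABCD}: card=128000; try (D,hash)→10440, (D,merge)→24840, (B,hash)→40840, (C,hash)→41120, (D,nl_idx)→144040, (C,nl_idx)→360000 …(+5); best=10440 via (D,hash)

cost=10440; order=C,A,B,D; methods=nl_idx,hash,hash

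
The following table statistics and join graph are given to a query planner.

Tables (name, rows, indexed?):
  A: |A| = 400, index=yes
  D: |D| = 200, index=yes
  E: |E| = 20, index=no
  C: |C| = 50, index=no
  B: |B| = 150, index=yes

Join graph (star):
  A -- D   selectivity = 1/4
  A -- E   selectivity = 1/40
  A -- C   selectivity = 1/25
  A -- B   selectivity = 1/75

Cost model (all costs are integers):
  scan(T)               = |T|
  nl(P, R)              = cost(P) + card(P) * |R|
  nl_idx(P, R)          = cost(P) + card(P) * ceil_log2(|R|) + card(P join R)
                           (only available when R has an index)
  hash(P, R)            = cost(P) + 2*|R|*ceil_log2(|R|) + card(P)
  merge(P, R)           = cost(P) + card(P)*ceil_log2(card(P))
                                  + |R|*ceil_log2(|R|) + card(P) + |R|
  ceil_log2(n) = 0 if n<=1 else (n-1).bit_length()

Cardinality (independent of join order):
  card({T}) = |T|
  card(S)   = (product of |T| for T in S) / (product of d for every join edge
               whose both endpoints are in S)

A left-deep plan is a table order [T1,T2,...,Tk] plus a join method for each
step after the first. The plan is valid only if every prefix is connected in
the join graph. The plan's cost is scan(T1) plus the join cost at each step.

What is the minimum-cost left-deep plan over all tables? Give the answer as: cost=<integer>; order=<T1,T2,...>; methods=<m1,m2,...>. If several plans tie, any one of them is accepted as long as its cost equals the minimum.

Selinger DP (subsets sized 1..n):
  {A}: scan cost=400, card=400
  {D}: scan cost=200, card=200
  {E}: scan cost=20, card=20
  {C}: scan cost=50, card=50
  {B}: scan cost=150, card=150
  {AD}: card=20000; try (D,hash)→4000, (A,merge)→6000, (D,merge)→6200, (A,hash)→7600, (A,nl_idx)→22000, (D,nl_idx)→23600 …(+2); best=4000 via (D,hash)
  {AE}: card=200; try (A,nl_idx)→400, (E,hash)→1000, (A,merge)→4140, (E,merge)→4520, (A,hash)→7240, (A,nl)→8020 …(+1); best=400 via (A,nl_idx)
  {AC}: card=800; try (A,nl_idx)→1300, (C,hash)→1400, (A,merge)→4400, (C,merge)→4750, (A,hash)→7300, (A,nl)→20050 …(+1); best=1300 via (A,nl_idx)
  {AB}: card=800; try (A,nl_idx)→2300, (B,hash)→3200, (B,nl_idx)→4400, (A,merge)→5500, (B,merge)→5750, (A,hash)→7500 …(+2); best=2300 via (A,nl_idx)
  {ADE}: card=10000; try (D,hash)→3800, (D,merge)→4000, (D,nl_idx)→12000, (E,hash)→24200, (D,nl)→40400, (E,merge)→324120 …(+1); best=3800 via (D,hash)
  {ACD}: card=40000; try (D,hash)→5300, (D,merge)→11900, (C,hash)→24600, (D,nl_idx)→47700, (D,nl)→161300, (C,merge)→324350 …(+1); best=5300 via (D,hash)
  {ABD}: card=40000; try (D,hash)→6300, (D,merge)→12900, (B,hash)→26400, (D,nl_idx)→48700, (D,nl)→162300, (B,nl_idx)→204000 …(+2); best=6300 via (D,hash)
  {ACE}: card=400; try (C,hash)→1200, (E,hash)→2300, (C,merge)→2550, (E,merge)→10220, (C,nl)→10400, (E,nl)→17300; best=1200 via (C,hash)
  {ABE}: card=400; try (B,nl_idx)→2400, (B,hash)→3000, (E,hash)→3300, (B,merge)→3550, (E,merge)→11220, (E,nl)→18300 …(+1); best=2400 via (B,nl_idx)
  {ABC}: card=1600; try (C,hash)→3700, (B,hash)→4500, (B,nl_idx)→9300, (C,merge)→11450, (B,merge)→11450, (C,nl)→42300 …(+1); best=3700 via (C,hash)
  {ACDE}: card=20000; try (D,hash)→4800, (D,merge)→7000, (C,hash)→14400, (D,nl_idx)→24400, (E,hash)→45500, (D,nl)→81200 …(+4); best=4800 via (D,hash)
  {ABDE}: card=20000; try (D,hash)→6000, (D,merge)→8200, (B,hash)→16200, (D,nl_idx)→25600, (E,hash)→46500, (D,nl)→82400 …(+5); best=6000 via (D,hash)
  {ABCD}: card=80000; try (D,hash)→8500, (D,merge)→24700, (C,hash)→46900, (B,hash)→47700, (D,nl_idx)→96500, (D,nl)→323700 …(+5); best=8500 via (D,hash)
  {ABCE}: card=800; try (C,hash)→3400, (B,hash)→4000, (B,nl_idx)→5200, (E,hash)→5500, (B,merge)→6550, (C,merge)→6750 …(+4); best=3400 via (C,hash)
  {ABCDE}: card=40000; try (D,hash)→7400, (D,merge)→14000, (C,hash)→26600, (B,hash)→27200, (D,nl_idx)→49800, (E,hash)→88700 …(+8); best=7400 via (D,hash)

cost=7400; order=E,A,B,C,D; methods=nl_idx,nl_idx,hash,hash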